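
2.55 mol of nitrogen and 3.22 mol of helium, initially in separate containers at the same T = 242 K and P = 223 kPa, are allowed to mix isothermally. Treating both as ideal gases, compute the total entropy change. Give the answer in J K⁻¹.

Mole fractions: x_A = 2.55/5.77 = 0.442, x_B = 0.558.
ΔS_mix = −R(n_A ln x_A + n_B ln x_B) = −8.314 × (2.55 ln 0.442 + 3.22 ln 0.558) = 32.9 J/K.

ΔS_mix = 32.9 J/K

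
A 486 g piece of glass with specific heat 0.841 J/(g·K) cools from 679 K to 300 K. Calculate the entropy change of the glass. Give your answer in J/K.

ΔS = ∫dQ_rev/T = m c ln(T₂/T₁) = 486 × 0.841 × ln(300/679) = -334 J/K.

ΔS = -334 J/K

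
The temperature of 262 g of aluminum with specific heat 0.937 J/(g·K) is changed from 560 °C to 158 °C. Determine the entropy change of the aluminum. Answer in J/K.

In kelvin: T₁ = 833.15 K, T₂ = 431.15 K. ΔS = ∫dQ_rev/T = m c ln(T₂/T₁) = 262 × 0.937 × ln(431.15/833.15) = -162 J/K.

ΔS = -162 J/K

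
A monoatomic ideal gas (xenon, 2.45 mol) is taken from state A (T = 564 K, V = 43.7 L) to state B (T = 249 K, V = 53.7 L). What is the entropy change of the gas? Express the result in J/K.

ΔS = -20.8 J/K

Entropy is a state function: ΔS = nC_V ln(T₂/T₁) + nR ln(V₂/V₁), with C_V = 3R/2 = 12.47 J mol⁻¹ K⁻¹ for a monoatomic ideal gas.
ΔS = 2.45 × [12.47 × ln(249/564) + 8.314 × ln(53.7/43.7)] = -20.8 J/K.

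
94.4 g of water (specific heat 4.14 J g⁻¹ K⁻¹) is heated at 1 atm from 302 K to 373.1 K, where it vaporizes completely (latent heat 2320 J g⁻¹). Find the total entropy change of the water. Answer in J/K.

Warming step: ΔS₁ = m c ln(T_tr/T_i) = 94.4 × 4.14 × ln(373.1/302) = 82.63 J/K.
Phase change: ΔS₂ = +mL/T_tr = 94.4 × 2320 / 373.1 = 587 J/K.
ΔS_total = (82.63) + (587) = 670 J/K.

ΔS = 670 J/K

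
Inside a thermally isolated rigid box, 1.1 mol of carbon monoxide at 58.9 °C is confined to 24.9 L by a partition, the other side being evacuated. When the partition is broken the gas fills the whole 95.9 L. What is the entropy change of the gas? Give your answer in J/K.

ΔS_gas = 12.3 J/K

For an ideal gas in free expansion Q = 0 and W = 0, so T is unchanged.
Entropy is a state function; using a reversible isothermal path, ΔS_gas = nR ln(V₂/V₁) = 1.1 × 8.314 × ln(95.9/24.9) = 12.3 J/K.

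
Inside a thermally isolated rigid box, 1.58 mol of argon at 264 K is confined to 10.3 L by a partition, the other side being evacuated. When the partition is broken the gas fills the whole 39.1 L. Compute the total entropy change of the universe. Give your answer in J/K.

For an ideal gas in free expansion Q = 0 and W = 0, so T is unchanged.
Entropy is a state function; using a reversible isothermal path, ΔS_gas = nR ln(V₂/V₁) = 1.58 × 8.314 × ln(39.1/10.3) = 17.5 J/K.
The insulated surroundings exchange no heat, so ΔS_surr = 0 and ΔS_universe = ΔS_gas.

ΔS_universe = 17.5 J/K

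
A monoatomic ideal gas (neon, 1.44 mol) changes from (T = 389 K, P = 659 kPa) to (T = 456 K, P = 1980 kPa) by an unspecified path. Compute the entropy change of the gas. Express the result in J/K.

ΔS = nC_p ln(T₂/T₁) − nR ln(P₂/P₁), with C_p = 5R/2 = 20.79 J mol⁻¹ K⁻¹ for a monoatomic ideal gas.
ΔS = 1.44 × [20.79 × ln(456/389) − 8.314 × ln(1980/659)] = -8.41 J/K.

ΔS = -8.41 J/K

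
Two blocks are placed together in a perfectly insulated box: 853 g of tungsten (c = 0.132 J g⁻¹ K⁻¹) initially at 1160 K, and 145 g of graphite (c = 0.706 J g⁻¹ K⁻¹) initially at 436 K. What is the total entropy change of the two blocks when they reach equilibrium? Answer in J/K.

Energy balance: T_f = (m₁c₁T₁ + m₂c₂T₂)/(m₁c₁ + m₂c₂) = 815.22 K.
ΔS₁ = m₁c₁ ln(T_f/T₁) = 112.596 × ln(815.22/1160) = -39.71 J/K.
ΔS₂ = m₂c₂ ln(T_f/T₂) = 102.37 × ln(815.22/436) = 64.06 J/K.
ΔS_total = -39.71 + 64.06 = 24.4 J/K.

ΔS_total = 24.4 J/K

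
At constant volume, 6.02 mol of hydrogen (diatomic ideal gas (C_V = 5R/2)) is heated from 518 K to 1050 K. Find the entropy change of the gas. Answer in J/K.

At constant volume, ΔS = nC_V ln(T₂/T₁) with C_V = 5R/2 = 20.79 J mol⁻¹ K⁻¹.
ΔS = 6.02 × 20.79 × ln(1050/518) = 88.4 J/K.

ΔS = 88.4 J/K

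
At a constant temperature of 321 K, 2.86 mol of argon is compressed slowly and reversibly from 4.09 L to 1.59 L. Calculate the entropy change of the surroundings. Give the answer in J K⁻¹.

ΔS_surr = 22.5 J/K

For an isothermal ideal gas ΔS_gas = nR ln(V₂/V₁) = 2.86 × 8.314 × ln(1.59/4.09) = -22.5 J/K.
The process is reversible, so ΔS_surr = −ΔS_gas = 22.5 J/K and ΔS_universe = 0.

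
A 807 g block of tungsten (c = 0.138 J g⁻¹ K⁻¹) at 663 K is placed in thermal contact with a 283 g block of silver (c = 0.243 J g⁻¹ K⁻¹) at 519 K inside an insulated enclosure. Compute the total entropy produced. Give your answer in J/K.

ΔS_total = 1.25 J/K

Energy balance: T_f = (m₁c₁T₁ + m₂c₂T₂)/(m₁c₁ + m₂c₂) = 608.03 K.
ΔS₁ = m₁c₁ ln(T_f/T₁) = 111.366 × ln(608.03/663) = -9.64 J/K.
ΔS₂ = m₂c₂ ln(T_f/T₂) = 68.769 × ln(608.03/519) = 10.89 J/K.
ΔS_total = -9.64 + 10.89 = 1.25 J/K.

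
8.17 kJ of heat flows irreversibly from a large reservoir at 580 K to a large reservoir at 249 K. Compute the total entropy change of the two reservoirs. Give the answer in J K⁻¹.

ΔS_hot = −Q/T_H = −8170/580 = -14.09 J/K and ΔS_cold = +Q/T_C = 8170/249 = 32.81 J/K.
ΔS_total = -14.09 + 32.81 = 18.7 J/K, positive as the second law requires.

ΔS_total = 18.7 J/K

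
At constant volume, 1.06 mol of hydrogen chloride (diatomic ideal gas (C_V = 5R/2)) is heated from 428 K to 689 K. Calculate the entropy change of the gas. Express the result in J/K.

At constant volume, ΔS = nC_V ln(T₂/T₁) with C_V = 5R/2 = 20.79 J mol⁻¹ K⁻¹.
ΔS = 1.06 × 20.79 × ln(689/428) = 10.5 J/K.

ΔS = 10.5 J/K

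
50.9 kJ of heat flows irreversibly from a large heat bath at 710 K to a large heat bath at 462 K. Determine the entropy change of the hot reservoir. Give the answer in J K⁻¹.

ΔS_hot = -71.7 J/K

The hot reservoir loses heat Q, so ΔS_hot = −Q/T_H = −50900/710 = -71.7 J/K.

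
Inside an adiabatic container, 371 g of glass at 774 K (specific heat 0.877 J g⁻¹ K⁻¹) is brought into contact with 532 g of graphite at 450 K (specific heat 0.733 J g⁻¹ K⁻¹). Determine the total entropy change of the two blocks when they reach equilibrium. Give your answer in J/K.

Energy balance: T_f = (m₁c₁T₁ + m₂c₂T₂)/(m₁c₁ + m₂c₂) = 597.37 K.
ΔS₁ = m₁c₁ ln(T_f/T₁) = 325.367 × ln(597.37/774) = -84.28 J/K.
ΔS₂ = m₂c₂ ln(T_f/T₂) = 389.956 × ln(597.37/450) = 110.5 J/K.
ΔS_total = -84.28 + 110.5 = 26.2 J/K.

ΔS_total = 26.2 J/K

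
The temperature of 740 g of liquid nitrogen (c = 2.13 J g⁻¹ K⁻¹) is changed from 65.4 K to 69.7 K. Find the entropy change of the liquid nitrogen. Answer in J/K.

ΔS = ∫dQ_rev/T = m c ln(T₂/T₁) = 740 × 2.13 × ln(69.7/65.4) = 100 J/K.

ΔS = 100 J/K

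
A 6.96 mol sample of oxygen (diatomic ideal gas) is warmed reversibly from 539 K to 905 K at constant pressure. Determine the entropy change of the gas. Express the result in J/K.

At constant pressure, ΔS = nC_p ln(T₂/T₁) with C_p = 7R/2 = 29.1 J mol⁻¹ K⁻¹.
ΔS = 6.96 × 29.1 × ln(905/539) = 105 J/K.

ΔS = 105 J/K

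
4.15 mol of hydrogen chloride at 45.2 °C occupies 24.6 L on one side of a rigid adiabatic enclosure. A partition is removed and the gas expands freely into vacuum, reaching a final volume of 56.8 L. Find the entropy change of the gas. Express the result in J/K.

For an ideal gas in free expansion Q = 0 and W = 0, so T is unchanged.
Entropy is a state function; using a reversible isothermal path, ΔS_gas = nR ln(V₂/V₁) = 4.15 × 8.314 × ln(56.8/24.6) = 28.9 J/K.

ΔS_gas = 28.9 J/K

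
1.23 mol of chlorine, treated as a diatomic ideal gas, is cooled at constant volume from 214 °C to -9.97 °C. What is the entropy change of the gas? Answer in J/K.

ΔS = -15.7 J/K

In kelvin: T₁ = 487.15 K, T₂ = 263.18 K. At constant volume, ΔS = nC_V ln(T₂/T₁) with C_V = 5R/2 = 20.79 J mol⁻¹ K⁻¹.
ΔS = 1.23 × 20.79 × ln(263.18/487.15) = -15.7 J/K.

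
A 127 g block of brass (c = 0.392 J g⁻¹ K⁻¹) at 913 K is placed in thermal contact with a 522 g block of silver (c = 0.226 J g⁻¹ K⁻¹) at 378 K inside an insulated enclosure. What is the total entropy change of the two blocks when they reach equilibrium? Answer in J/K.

ΔS_total = 14.9 J/K

Energy balance: T_f = (m₁c₁T₁ + m₂c₂T₂)/(m₁c₁ + m₂c₂) = 536.77 K.
ΔS₁ = m₁c₁ ln(T_f/T₁) = 49.784 × ln(536.77/913) = -26.44 J/K.
ΔS₂ = m₂c₂ ln(T_f/T₂) = 117.972 × ln(536.77/378) = 41.37 J/K.
ΔS_total = -26.44 + 41.37 = 14.9 J/K.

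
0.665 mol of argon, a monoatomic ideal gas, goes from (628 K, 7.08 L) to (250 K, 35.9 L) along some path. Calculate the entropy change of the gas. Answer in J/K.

ΔS = 1.34 J/K

Entropy is a state function: ΔS = nC_V ln(T₂/T₁) + nR ln(V₂/V₁), with C_V = 3R/2 = 12.47 J mol⁻¹ K⁻¹ for a monoatomic ideal gas.
ΔS = 0.665 × [12.47 × ln(250/628) + 8.314 × ln(35.9/7.08)] = 1.34 J/K.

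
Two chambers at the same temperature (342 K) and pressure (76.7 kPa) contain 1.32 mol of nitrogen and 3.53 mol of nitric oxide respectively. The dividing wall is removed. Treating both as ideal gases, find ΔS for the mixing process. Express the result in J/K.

ΔS_mix = 23.6 J/K

Mole fractions: x_A = 1.32/4.85 = 0.272, x_B = 0.728.
ΔS_mix = −R(n_A ln x_A + n_B ln x_B) = −8.314 × (1.32 ln 0.272 + 3.53 ln 0.728) = 23.6 J/K.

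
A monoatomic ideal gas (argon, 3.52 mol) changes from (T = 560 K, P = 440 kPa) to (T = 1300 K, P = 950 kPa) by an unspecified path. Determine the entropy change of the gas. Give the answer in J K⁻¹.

ΔS = nC_p ln(T₂/T₁) − nR ln(P₂/P₁), with C_p = 5R/2 = 20.79 J mol⁻¹ K⁻¹ for a monoatomic ideal gas.
ΔS = 3.52 × [20.79 × ln(1300/560) − 8.314 × ln(950/440)] = 39.1 J/K.

ΔS = 39.1 J/K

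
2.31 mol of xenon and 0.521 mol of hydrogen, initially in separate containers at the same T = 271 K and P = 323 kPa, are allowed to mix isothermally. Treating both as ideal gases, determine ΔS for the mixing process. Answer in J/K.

Mole fractions: x_A = 2.31/2.83 = 0.816, x_B = 0.184.
ΔS_mix = −R(n_A ln x_A + n_B ln x_B) = −8.314 × (2.31 ln 0.816 + 0.521 ln 0.184) = 11.2 J/K.

ΔS_mix = 11.2 J/K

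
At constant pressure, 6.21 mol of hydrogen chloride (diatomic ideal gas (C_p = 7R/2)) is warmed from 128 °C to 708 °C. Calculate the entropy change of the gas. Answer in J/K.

In kelvin: T₁ = 401.15 K, T₂ = 981.15 K. At constant pressure, ΔS = nC_p ln(T₂/T₁) with C_p = 7R/2 = 29.1 J mol⁻¹ K⁻¹.
ΔS = 6.21 × 29.1 × ln(981.15/401.15) = 162 J/K.

ΔS = 162 J/K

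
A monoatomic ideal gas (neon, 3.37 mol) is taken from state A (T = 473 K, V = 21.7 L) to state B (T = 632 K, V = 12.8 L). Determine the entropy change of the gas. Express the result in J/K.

ΔS = -2.61 J/K

Entropy is a state function: ΔS = nC_V ln(T₂/T₁) + nR ln(V₂/V₁), with C_V = 3R/2 = 12.47 J mol⁻¹ K⁻¹ for a monoatomic ideal gas.
ΔS = 3.37 × [12.47 × ln(632/473) + 8.314 × ln(12.8/21.7)] = -2.61 J/K.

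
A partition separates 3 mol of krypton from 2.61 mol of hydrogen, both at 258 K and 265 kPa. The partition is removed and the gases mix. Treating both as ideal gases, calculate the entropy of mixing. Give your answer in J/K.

ΔS_mix = 32.2 J/K

Mole fractions: x_A = 3/5.61 = 0.535, x_B = 0.465.
ΔS_mix = −R(n_A ln x_A + n_B ln x_B) = −8.314 × (3 ln 0.535 + 2.61 ln 0.465) = 32.2 J/K.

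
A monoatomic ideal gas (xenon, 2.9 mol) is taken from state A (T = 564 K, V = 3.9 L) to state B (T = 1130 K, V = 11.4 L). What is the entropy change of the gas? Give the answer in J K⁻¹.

Entropy is a state function: ΔS = nC_V ln(T₂/T₁) + nR ln(V₂/V₁), with C_V = 3R/2 = 12.47 J mol⁻¹ K⁻¹ for a monoatomic ideal gas.
ΔS = 2.9 × [12.47 × ln(1130/564) + 8.314 × ln(11.4/3.9)] = 51 J/K.

ΔS = 51 J/K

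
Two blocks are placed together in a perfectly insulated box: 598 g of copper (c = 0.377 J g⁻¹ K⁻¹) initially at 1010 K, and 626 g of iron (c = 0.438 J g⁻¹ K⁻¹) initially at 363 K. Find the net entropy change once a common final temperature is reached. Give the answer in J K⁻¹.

Energy balance: T_f = (m₁c₁T₁ + m₂c₂T₂)/(m₁c₁ + m₂c₂) = 654.94 K.
ΔS₁ = m₁c₁ ln(T_f/T₁) = 225.446 × ln(654.94/1010) = -97.65 J/K.
ΔS₂ = m₂c₂ ln(T_f/T₂) = 274.188 × ln(654.94/363) = 161.8 J/K.
ΔS_total = -97.65 + 161.8 = 64.2 J/K.

ΔS_total = 64.2 J/K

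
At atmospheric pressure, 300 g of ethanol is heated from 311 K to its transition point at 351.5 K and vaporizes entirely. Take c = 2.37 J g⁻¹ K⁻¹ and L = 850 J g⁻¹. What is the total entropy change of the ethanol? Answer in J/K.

ΔS = 813 J/K

Warming step: ΔS₁ = m c ln(T_tr/T_i) = 300 × 2.37 × ln(351.5/311) = 87.04 J/K.
Phase change: ΔS₂ = +mL/T_tr = 300 × 850 / 351.5 = 725.5 J/K.
ΔS_total = (87.04) + (725.5) = 813 J/K.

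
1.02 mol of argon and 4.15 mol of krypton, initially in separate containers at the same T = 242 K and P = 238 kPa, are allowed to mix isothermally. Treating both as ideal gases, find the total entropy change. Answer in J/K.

Mole fractions: x_A = 1.02/5.17 = 0.197, x_B = 0.803.
ΔS_mix = −R(n_A ln x_A + n_B ln x_B) = −8.314 × (1.02 ln 0.197 + 4.15 ln 0.803) = 21.3 J/K.

ΔS_mix = 21.3 J/K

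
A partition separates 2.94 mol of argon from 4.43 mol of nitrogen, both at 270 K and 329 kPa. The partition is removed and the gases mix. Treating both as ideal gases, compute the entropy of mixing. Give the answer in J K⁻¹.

ΔS_mix = 41.2 J/K

Mole fractions: x_A = 2.94/7.37 = 0.399, x_B = 0.601.
ΔS_mix = −R(n_A ln x_A + n_B ln x_B) = −8.314 × (2.94 ln 0.399 + 4.43 ln 0.601) = 41.2 J/K.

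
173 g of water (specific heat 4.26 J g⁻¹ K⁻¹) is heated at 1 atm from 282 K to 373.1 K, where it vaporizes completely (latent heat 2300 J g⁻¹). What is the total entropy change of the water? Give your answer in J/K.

Warming step: ΔS₁ = m c ln(T_tr/T_i) = 173 × 4.26 × ln(373.1/282) = 206.3 J/K.
Phase change: ΔS₂ = +mL/T_tr = 173 × 2300 / 373.1 = 1066 J/K.
ΔS_total = (206.3) + (1066) = 1270 J/K.

ΔS = 1270 J/K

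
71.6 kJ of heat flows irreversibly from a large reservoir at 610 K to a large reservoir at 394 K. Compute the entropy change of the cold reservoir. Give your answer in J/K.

ΔS_cold = 182 J/K

The cold reservoir gains heat Q, so ΔS_cold = +Q/T_C = 71600/394 = 182 J/K.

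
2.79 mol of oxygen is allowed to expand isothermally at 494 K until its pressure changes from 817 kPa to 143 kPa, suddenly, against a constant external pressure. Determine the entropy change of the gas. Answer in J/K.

ΔS_gas = 40.4 J/K

Entropy is a state function, so ΔS_gas depends only on the end states.
For an isothermal ideal gas ΔS_gas = nR ln(P₁/P₂) = 2.79 × 8.314 × ln(817/143) = 40.4 J/K.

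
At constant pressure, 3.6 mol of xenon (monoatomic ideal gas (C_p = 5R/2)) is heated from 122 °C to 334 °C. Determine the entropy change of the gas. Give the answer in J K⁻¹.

In kelvin: T₁ = 395.15 K, T₂ = 607.15 K. At constant pressure, ΔS = nC_p ln(T₂/T₁) with C_p = 5R/2 = 20.79 J mol⁻¹ K⁻¹.
ΔS = 3.6 × 20.79 × ln(607.15/395.15) = 32.1 J/K.

ΔS = 32.1 J/K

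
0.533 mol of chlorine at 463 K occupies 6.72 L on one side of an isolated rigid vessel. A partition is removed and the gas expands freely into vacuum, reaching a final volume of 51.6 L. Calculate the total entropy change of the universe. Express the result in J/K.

ΔS_universe = 9.03 J/K

For an ideal gas in free expansion Q = 0 and W = 0, so T is unchanged.
Entropy is a state function; using a reversible isothermal path, ΔS_gas = nR ln(V₂/V₁) = 0.533 × 8.314 × ln(51.6/6.72) = 9.03 J/K.
The insulated surroundings exchange no heat, so ΔS_surr = 0 and ΔS_universe = ΔS_gas.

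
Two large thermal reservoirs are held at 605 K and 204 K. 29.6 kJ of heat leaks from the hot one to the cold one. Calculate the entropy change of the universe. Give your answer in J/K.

ΔS_hot = −Q/T_H = −29600/605 = -48.93 J/K and ΔS_cold = +Q/T_C = 29600/204 = 145.1 J/K.
ΔS_total = -48.93 + 145.1 = 96.2 J/K, positive as the second law requires.

ΔS_total = 96.2 J/K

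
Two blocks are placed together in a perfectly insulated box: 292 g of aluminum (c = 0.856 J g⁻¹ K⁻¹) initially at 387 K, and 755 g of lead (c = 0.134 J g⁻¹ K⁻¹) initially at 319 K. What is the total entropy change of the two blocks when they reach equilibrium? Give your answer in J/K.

ΔS_total = 1.31 J/K

Energy balance: T_f = (m₁c₁T₁ + m₂c₂T₂)/(m₁c₁ + m₂c₂) = 367.41 K.
ΔS₁ = m₁c₁ ln(T_f/T₁) = 249.952 × ln(367.41/387) = -12.986 J/K.
ΔS₂ = m₂c₂ ln(T_f/T₂) = 101.17 × ln(367.41/319) = 14.293 J/K.
ΔS_total = -12.986 + 14.293 = 1.31 J/K.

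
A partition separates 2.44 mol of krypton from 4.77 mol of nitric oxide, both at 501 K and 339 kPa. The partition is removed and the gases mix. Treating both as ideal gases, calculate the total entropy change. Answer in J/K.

ΔS_mix = 38.4 J/K

Mole fractions: x_A = 2.44/7.21 = 0.338, x_B = 0.662.
ΔS_mix = −R(n_A ln x_A + n_B ln x_B) = −8.314 × (2.44 ln 0.338 + 4.77 ln 0.662) = 38.4 J/K.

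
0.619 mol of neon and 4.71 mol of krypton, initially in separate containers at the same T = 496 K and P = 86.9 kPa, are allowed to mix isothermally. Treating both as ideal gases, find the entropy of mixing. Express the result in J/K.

ΔS_mix = 15.9 J/K

Mole fractions: x_A = 0.619/5.33 = 0.116, x_B = 0.884.
ΔS_mix = −R(n_A ln x_A + n_B ln x_B) = −8.314 × (0.619 ln 0.116 + 4.71 ln 0.884) = 15.9 J/K.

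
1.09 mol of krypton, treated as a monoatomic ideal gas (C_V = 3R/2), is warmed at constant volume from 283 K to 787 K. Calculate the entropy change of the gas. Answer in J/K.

At constant volume, ΔS = nC_V ln(T₂/T₁) with C_V = 3R/2 = 12.47 J mol⁻¹ K⁻¹.
ΔS = 1.09 × 12.47 × ln(787/283) = 13.9 J/K.

ΔS = 13.9 J/K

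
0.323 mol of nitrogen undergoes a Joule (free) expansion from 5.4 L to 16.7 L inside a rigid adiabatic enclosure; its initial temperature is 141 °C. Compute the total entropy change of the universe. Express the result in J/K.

ΔS_universe = 3.03 J/K

No heat is exchanged and no work is done, so the ideal-gas temperature stays constant.
Entropy is a state function; using a reversible isothermal path, ΔS_gas = nR ln(V₂/V₁) = 0.323 × 8.314 × ln(16.7/5.4) = 3.03 J/K.
The insulated surroundings exchange no heat, so ΔS_surr = 0 and ΔS_universe = ΔS_gas.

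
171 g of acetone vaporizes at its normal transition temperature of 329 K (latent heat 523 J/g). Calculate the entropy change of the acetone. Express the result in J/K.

ΔS = 272 J/K

Heat absorbed by the substance: Q = mL = 171 × 523 = 89433 J.
At constant T, ΔS = Q_rev/T = 89433 / 329 = 272 J/K.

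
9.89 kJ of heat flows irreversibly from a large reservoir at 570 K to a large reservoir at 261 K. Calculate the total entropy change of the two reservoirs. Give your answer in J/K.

ΔS_total = 20.5 J/K

ΔS_hot = −Q/T_H = −9890/570 = -17.35 J/K and ΔS_cold = +Q/T_C = 9890/261 = 37.89 J/K.
ΔS_total = -17.35 + 37.89 = 20.5 J/K, positive as the second law requires.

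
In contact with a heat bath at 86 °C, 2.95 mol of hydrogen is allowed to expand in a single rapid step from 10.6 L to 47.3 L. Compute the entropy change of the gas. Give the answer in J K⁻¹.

ΔS_gas = 36.7 J/K

Entropy is a state function, so ΔS_gas depends only on the end states.
For an isothermal ideal gas ΔS_gas = nR ln(V₂/V₁) = 2.95 × 8.314 × ln(47.3/10.6) = 36.7 J/K.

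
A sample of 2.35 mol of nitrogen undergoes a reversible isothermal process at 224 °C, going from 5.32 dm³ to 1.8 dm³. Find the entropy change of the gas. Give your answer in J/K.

ΔS_gas = -21.2 J/K

For an isothermal ideal gas ΔS_gas = nR ln(V₂/V₁) = 2.35 × 8.314 × ln(1.8/5.32) = -21.2 J/K.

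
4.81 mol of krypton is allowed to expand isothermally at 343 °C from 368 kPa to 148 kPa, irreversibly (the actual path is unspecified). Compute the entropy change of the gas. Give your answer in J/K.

ΔS_gas = 36.4 J/K

Entropy is a state function, so ΔS_gas depends only on the end states.
For an isothermal ideal gas ΔS_gas = nR ln(P₁/P₂) = 4.81 × 8.314 × ln(368/148) = 36.4 J/K.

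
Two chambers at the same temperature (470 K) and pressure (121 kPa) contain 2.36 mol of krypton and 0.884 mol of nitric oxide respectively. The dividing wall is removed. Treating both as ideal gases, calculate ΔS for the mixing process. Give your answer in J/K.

Mole fractions: x_A = 2.36/3.24 = 0.727, x_B = 0.273.
ΔS_mix = −R(n_A ln x_A + n_B ln x_B) = −8.314 × (2.36 ln 0.727 + 0.884 ln 0.273) = 15.8 J/K.

ΔS_mix = 15.8 J/K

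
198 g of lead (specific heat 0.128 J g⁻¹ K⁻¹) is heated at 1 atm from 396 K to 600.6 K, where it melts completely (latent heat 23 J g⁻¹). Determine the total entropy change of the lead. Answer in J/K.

ΔS = 18.1 J/K

Warming step: ΔS₁ = m c ln(T_tr/T_i) = 198 × 0.128 × ln(600.6/396) = 10.56 J/K.
Phase change: ΔS₂ = +mL/T_tr = 198 × 23 / 600.6 = 7.582 J/K.
ΔS_total = (10.56) + (7.582) = 18.1 J/K.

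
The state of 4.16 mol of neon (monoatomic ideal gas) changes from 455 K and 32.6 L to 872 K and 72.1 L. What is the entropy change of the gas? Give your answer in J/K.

ΔS = 61.2 J/K

Entropy is a state function: ΔS = nC_V ln(T₂/T₁) + nR ln(V₂/V₁), with C_V = 3R/2 = 12.47 J mol⁻¹ K⁻¹ for a monoatomic ideal gas.
ΔS = 4.16 × [12.47 × ln(872/455) + 8.314 × ln(72.1/32.6)] = 61.2 J/K.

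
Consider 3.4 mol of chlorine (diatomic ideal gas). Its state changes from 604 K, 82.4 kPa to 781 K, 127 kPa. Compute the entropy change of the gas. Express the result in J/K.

ΔS = nC_p ln(T₂/T₁) − nR ln(P₂/P₁), with C_p = 7R/2 = 29.1 J mol⁻¹ K⁻¹ for a diatomic ideal gas.
ΔS = 3.4 × [29.1 × ln(781/604) − 8.314 × ln(127/82.4)] = 13.2 J/K.

ΔS = 13.2 J/K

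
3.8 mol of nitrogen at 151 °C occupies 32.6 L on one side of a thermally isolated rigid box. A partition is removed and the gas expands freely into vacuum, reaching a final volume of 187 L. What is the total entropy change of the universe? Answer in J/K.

For an ideal gas in free expansion Q = 0 and W = 0, so T is unchanged.
Entropy is a state function; using a reversible isothermal path, ΔS_gas = nR ln(V₂/V₁) = 3.8 × 8.314 × ln(187/32.6) = 55.2 J/K.
The insulated surroundings exchange no heat, so ΔS_surr = 0 and ΔS_universe = ΔS_gas.

ΔS_universe = 55.2 J/K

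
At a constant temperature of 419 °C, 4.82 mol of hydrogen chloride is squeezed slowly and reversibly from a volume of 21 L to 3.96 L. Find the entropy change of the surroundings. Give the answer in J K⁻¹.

For an isothermal ideal gas ΔS_gas = nR ln(V₂/V₁) = 4.82 × 8.314 × ln(3.96/21) = -66.9 J/K.
The process is reversible, so ΔS_surr = −ΔS_gas = 66.9 J/K and ΔS_universe = 0.

ΔS_surr = 66.9 J/K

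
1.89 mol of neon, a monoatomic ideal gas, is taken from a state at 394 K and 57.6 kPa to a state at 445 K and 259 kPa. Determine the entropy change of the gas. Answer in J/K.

ΔS = nC_p ln(T₂/T₁) − nR ln(P₂/P₁), with C_p = 5R/2 = 20.79 J mol⁻¹ K⁻¹ for a monoatomic ideal gas.
ΔS = 1.89 × [20.79 × ln(445/394) − 8.314 × ln(259/57.6)] = -18.8 J/K.

ΔS = -18.8 J/K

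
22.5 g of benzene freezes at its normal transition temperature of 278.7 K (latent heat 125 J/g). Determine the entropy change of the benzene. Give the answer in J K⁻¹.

ΔS = -10.1 J/K

Heat released by the substance: Q = −mL = −22.5 × 125 = −2812.5 J.
At constant T, ΔS = Q_rev/T = −2812.5 / 278.7 = -10.1 J/K.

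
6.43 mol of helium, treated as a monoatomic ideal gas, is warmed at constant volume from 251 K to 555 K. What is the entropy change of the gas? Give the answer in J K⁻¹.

At constant volume, ΔS = nC_V ln(T₂/T₁) with C_V = 3R/2 = 12.47 J mol⁻¹ K⁻¹.
ΔS = 6.43 × 12.47 × ln(555/251) = 63.6 J/K.

ΔS = 63.6 J/K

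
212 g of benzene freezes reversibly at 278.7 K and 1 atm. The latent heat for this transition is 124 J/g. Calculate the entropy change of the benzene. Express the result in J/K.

Heat released by the substance: Q = −mL = −212 × 124 = −26288 J.
At constant T, ΔS = Q_rev/T = −26288 / 278.7 = -94.3 J/K.

ΔS = -94.3 J/K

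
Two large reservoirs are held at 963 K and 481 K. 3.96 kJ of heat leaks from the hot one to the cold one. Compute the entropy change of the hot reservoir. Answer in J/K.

The hot reservoir loses heat Q, so ΔS_hot = −Q/T_H = −3960/963 = -4.11 J/K.

ΔS_hot = -4.11 J/K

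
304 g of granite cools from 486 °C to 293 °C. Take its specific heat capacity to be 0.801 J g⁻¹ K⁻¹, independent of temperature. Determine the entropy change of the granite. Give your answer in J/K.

ΔS = -71.4 J/K

In kelvin: T₁ = 759.15 K, T₂ = 566.15 K. ΔS = ∫dQ_rev/T = m c ln(T₂/T₁) = 304 × 0.801 × ln(566.15/759.15) = -71.4 J/K.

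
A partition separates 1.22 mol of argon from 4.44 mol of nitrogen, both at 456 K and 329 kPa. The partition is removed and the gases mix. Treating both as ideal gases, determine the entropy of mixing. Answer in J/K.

Mole fractions: x_A = 1.22/5.66 = 0.216, x_B = 0.784.
ΔS_mix = −R(n_A ln x_A + n_B ln x_B) = −8.314 × (1.22 ln 0.216 + 4.44 ln 0.784) = 24.5 J/K.

ΔS_mix = 24.5 J/K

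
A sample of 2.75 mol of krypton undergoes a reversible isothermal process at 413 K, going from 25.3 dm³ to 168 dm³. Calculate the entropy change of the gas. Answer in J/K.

For an isothermal ideal gas ΔS_gas = nR ln(V₂/V₁) = 2.75 × 8.314 × ln(168/25.3) = 43.3 J/K.

ΔS_gas = 43.3 J/K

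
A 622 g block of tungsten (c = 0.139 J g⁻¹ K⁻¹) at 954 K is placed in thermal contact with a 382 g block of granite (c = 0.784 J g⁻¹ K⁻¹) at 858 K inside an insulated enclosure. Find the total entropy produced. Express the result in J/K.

Energy balance: T_f = (m₁c₁T₁ + m₂c₂T₂)/(m₁c₁ + m₂c₂) = 879.51 K.
ΔS₁ = m₁c₁ ln(T_f/T₁) = 86.458 × ln(879.51/954) = -7.029 J/K.
ΔS₂ = m₂c₂ ln(T_f/T₂) = 299.488 × ln(879.51/858) = 7.414 J/K.
ΔS_total = -7.029 + 7.414 = 0.385 J/K.

ΔS_total = 0.385 J/K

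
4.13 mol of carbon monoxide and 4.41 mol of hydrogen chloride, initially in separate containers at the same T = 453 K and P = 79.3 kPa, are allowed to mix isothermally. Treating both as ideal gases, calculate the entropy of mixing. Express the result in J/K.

Mole fractions: x_A = 4.13/8.54 = 0.484, x_B = 0.516.
ΔS_mix = −R(n_A ln x_A + n_B ln x_B) = −8.314 × (4.13 ln 0.484 + 4.41 ln 0.516) = 49.2 J/K.

ΔS_mix = 49.2 J/K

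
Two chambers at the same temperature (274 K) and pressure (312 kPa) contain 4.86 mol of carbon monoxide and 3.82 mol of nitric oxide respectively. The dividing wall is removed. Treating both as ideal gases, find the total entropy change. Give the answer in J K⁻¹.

Mole fractions: x_A = 4.86/8.68 = 0.56, x_B = 0.44.
ΔS_mix = −R(n_A ln x_A + n_B ln x_B) = −8.314 × (4.86 ln 0.56 + 3.82 ln 0.44) = 49.5 J/K.

ΔS_mix = 49.5 J/K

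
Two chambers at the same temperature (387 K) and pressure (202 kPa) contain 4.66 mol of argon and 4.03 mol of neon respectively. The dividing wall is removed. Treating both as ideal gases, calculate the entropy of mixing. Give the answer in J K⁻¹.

ΔS_mix = 49.9 J/K

Mole fractions: x_A = 4.66/8.69 = 0.536, x_B = 0.464.
ΔS_mix = −R(n_A ln x_A + n_B ln x_B) = −8.314 × (4.66 ln 0.536 + 4.03 ln 0.464) = 49.9 J/K.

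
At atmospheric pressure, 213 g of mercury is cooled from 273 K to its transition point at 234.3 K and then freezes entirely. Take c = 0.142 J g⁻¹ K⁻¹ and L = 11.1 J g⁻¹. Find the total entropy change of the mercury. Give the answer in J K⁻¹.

Cooling step: ΔS₁ = m c ln(T_tr/T_i) = 213 × 0.142 × ln(234.3/273) = -4.624 J/K.
Phase change: ΔS₂ = −mL/T_tr = −213 × 11.1 / 234.3 = -10.09 J/K.
ΔS_total = (-4.624) + (-10.09) = -14.7 J/K.

ΔS = -14.7 J/K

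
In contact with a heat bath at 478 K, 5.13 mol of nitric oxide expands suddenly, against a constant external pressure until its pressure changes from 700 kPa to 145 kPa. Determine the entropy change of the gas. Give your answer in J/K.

ΔS_gas = 67.1 J/K

Entropy is a state function, so ΔS_gas depends only on the end states.
For an isothermal ideal gas ΔS_gas = nR ln(P₁/P₂) = 5.13 × 8.314 × ln(700/145) = 67.1 J/K.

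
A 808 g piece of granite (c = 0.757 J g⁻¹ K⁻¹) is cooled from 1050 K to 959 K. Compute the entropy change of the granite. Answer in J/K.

ΔS = -55.4 J/K

ΔS = ∫dQ_rev/T = m c ln(T₂/T₁) = 808 × 0.757 × ln(959/1050) = -55.4 J/K.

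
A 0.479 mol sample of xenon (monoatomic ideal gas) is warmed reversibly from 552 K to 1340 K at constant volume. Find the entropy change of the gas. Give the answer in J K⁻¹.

ΔS = 5.3 J/K

At constant volume, ΔS = nC_V ln(T₂/T₁) with C_V = 3R/2 = 12.47 J mol⁻¹ K⁻¹.
ΔS = 0.479 × 12.47 × ln(1340/552) = 5.3 J/K.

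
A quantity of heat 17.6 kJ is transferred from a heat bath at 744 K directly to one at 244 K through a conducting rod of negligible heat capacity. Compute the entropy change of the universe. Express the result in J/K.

ΔS_hot = −Q/T_H = −17600/744 = -23.66 J/K and ΔS_cold = +Q/T_C = 17600/244 = 72.13 J/K.
ΔS_total = -23.66 + 72.13 = 48.5 J/K, positive as the second law requires.

ΔS_total = 48.5 J/K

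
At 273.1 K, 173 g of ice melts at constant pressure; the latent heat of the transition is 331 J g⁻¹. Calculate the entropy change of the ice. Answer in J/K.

Heat absorbed by the substance: Q = mL = 173 × 331 = 57263 J.
At constant T, ΔS = Q_rev/T = 57263 / 273.1 = 210 J/K.

ΔS = 210 J/K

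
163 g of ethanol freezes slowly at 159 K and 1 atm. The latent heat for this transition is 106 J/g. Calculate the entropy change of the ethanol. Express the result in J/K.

Heat released by the substance: Q = −mL = −163 × 106 = −17278 J.
At constant T, ΔS = Q_rev/T = −17278 / 159 = -109 J/K.

ΔS = -109 J/K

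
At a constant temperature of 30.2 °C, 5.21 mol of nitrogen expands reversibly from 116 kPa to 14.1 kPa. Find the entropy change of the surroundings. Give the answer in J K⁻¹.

ΔS_surr = -91.3 J/K

For an isothermal ideal gas ΔS_gas = nR ln(P₁/P₂) = 5.21 × 8.314 × ln(116/14.1) = 91.3 J/K.
The process is reversible, so ΔS_surr = −ΔS_gas = -91.3 J/K and ΔS_universe = 0.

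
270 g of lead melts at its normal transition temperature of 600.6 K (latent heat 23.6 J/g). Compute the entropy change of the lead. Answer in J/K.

ΔS = 10.6 J/K

Heat absorbed by the substance: Q = mL = 270 × 23.6 = 6372 J.
At constant T, ΔS = Q_rev/T = 6372 / 600.6 = 10.6 J/K.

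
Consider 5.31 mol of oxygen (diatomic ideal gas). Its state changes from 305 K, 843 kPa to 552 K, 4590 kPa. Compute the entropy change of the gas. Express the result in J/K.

ΔS = nC_p ln(T₂/T₁) − nR ln(P₂/P₁), with C_p = 7R/2 = 29.1 J mol⁻¹ K⁻¹ for a diatomic ideal gas.
ΔS = 5.31 × [29.1 × ln(552/305) − 8.314 × ln(4590/843)] = 16.8 J/K.

ΔS = 16.8 J/K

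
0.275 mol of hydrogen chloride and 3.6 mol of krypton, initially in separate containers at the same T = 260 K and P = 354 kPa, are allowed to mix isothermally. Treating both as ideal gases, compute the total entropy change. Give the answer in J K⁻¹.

ΔS_mix = 8.25 J/K

Mole fractions: x_A = 0.275/3.88 = 0.071, x_B = 0.929.
ΔS_mix = −R(n_A ln x_A + n_B ln x_B) = −8.314 × (0.275 ln 0.071 + 3.6 ln 0.929) = 8.25 J/K.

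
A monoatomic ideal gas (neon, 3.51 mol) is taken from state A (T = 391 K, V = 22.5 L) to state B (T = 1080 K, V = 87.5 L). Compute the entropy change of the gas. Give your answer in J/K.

Entropy is a state function: ΔS = nC_V ln(T₂/T₁) + nR ln(V₂/V₁), with C_V = 3R/2 = 12.47 J mol⁻¹ K⁻¹ for a monoatomic ideal gas.
ΔS = 3.51 × [12.47 × ln(1080/391) + 8.314 × ln(87.5/22.5)] = 84.1 J/K.

ΔS = 84.1 J/K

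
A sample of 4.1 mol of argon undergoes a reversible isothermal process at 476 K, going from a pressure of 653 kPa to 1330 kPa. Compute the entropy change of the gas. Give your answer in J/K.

For an isothermal ideal gas ΔS_gas = nR ln(P₁/P₂) = 4.1 × 8.314 × ln(653/1330) = -24.2 J/K.

ΔS_gas = -24.2 J/K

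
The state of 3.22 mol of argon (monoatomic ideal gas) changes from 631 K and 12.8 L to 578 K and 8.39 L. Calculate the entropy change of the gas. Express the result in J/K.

ΔS = -14.8 J/K

Entropy is a state function: ΔS = nC_V ln(T₂/T₁) + nR ln(V₂/V₁), with C_V = 3R/2 = 12.47 J mol⁻¹ K⁻¹ for a monoatomic ideal gas.
ΔS = 3.22 × [12.47 × ln(578/631) + 8.314 × ln(8.39/12.8)] = -14.8 J/K.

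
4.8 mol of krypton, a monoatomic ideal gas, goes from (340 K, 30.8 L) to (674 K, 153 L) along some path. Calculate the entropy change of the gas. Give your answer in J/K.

Entropy is a state function: ΔS = nC_V ln(T₂/T₁) + nR ln(V₂/V₁), with C_V = 3R/2 = 12.47 J mol⁻¹ K⁻¹ for a monoatomic ideal gas.
ΔS = 4.8 × [12.47 × ln(674/340) + 8.314 × ln(153/30.8)] = 105 J/K.

ΔS = 105 J/K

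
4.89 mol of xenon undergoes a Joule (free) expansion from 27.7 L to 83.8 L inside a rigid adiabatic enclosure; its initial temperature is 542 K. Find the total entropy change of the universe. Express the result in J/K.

For an ideal gas in free expansion Q = 0 and W = 0, so T is unchanged.
Entropy is a state function; using a reversible isothermal path, ΔS_gas = nR ln(V₂/V₁) = 4.89 × 8.314 × ln(83.8/27.7) = 45 J/K.
The insulated surroundings exchange no heat, so ΔS_surr = 0 and ΔS_universe = ΔS_gas.

ΔS_universe = 45 J/K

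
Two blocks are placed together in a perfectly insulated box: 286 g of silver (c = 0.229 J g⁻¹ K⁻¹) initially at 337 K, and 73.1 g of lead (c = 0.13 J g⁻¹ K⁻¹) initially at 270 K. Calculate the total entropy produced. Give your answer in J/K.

ΔS_total = 0.193 J/K

Energy balance: T_f = (m₁c₁T₁ + m₂c₂T₂)/(m₁c₁ + m₂c₂) = 328.51 K.
ΔS₁ = m₁c₁ ln(T_f/T₁) = 65.494 × ln(328.51/337) = -1.671 J/K.
ΔS₂ = m₂c₂ ln(T_f/T₂) = 9.503 × ln(328.51/270) = 1.864 J/K.
ΔS_total = -1.671 + 1.864 = 0.193 J/K.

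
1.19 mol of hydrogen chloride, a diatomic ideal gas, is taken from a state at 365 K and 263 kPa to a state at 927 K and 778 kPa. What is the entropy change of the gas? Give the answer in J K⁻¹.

ΔS = nC_p ln(T₂/T₁) − nR ln(P₂/P₁), with C_p = 7R/2 = 29.1 J mol⁻¹ K⁻¹ for a diatomic ideal gas.
ΔS = 1.19 × [29.1 × ln(927/365) − 8.314 × ln(778/263)] = 21.5 J/K.

ΔS = 21.5 J/K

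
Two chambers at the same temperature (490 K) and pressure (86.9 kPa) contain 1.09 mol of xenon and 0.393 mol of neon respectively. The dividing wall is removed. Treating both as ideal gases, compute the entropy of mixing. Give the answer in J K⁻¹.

ΔS_mix = 7.13 J/K

Mole fractions: x_A = 1.09/1.48 = 0.735, x_B = 0.265.
ΔS_mix = −R(n_A ln x_A + n_B ln x_B) = −8.314 × (1.09 ln 0.735 + 0.393 ln 0.265) = 7.13 J/K.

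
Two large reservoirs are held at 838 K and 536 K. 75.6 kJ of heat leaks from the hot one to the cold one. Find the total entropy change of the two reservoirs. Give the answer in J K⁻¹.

ΔS_total = 50.8 J/K

ΔS_hot = −Q/T_H = −75600/838 = -90.21 J/K and ΔS_cold = +Q/T_C = 75600/536 = 141 J/K.
ΔS_total = -90.21 + 141 = 50.8 J/K, positive as the second law requires.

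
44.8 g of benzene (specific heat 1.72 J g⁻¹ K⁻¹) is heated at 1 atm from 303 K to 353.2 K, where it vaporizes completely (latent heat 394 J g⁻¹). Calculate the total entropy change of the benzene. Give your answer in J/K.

Warming step: ΔS₁ = m c ln(T_tr/T_i) = 44.8 × 1.72 × ln(353.2/303) = 11.81 J/K.
Phase change: ΔS₂ = +mL/T_tr = 44.8 × 394 / 353.2 = 49.98 J/K.
ΔS_total = (11.81) + (49.98) = 61.8 J/K.

ΔS = 61.8 J/K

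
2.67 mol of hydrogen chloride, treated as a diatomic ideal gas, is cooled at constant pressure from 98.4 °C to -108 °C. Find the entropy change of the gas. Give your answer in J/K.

In kelvin: T₁ = 371.55 K, T₂ = 165.15 K. At constant pressure, ΔS = nC_p ln(T₂/T₁) with C_p = 7R/2 = 29.1 J mol⁻¹ K⁻¹.
ΔS = 2.67 × 29.1 × ln(165.15/371.55) = -63 J/K.

ΔS = -63 J/K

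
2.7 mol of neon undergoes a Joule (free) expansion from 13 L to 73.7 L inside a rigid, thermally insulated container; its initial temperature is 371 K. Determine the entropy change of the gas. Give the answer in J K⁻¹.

No heat is exchanged and no work is done, so the ideal-gas temperature stays constant.
Entropy is a state function; using a reversible isothermal path, ΔS_gas = nR ln(V₂/V₁) = 2.7 × 8.314 × ln(73.7/13) = 38.9 J/K.

ΔS_gas = 38.9 J/K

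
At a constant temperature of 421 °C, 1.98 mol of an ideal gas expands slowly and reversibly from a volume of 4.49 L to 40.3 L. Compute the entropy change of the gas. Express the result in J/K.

ΔS_gas = 36.1 J/K

For an isothermal ideal gas ΔS_gas = nR ln(V₂/V₁) = 1.98 × 8.314 × ln(40.3/4.49) = 36.1 J/K.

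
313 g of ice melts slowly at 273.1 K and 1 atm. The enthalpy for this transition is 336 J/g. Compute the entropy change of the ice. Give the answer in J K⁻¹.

Heat absorbed by the substance: Q = mL = 313 × 336 = 105168 J.
At constant T, ΔS = Q_rev/T = 105168 / 273.1 = 385 J/K.

ΔS = 385 J/K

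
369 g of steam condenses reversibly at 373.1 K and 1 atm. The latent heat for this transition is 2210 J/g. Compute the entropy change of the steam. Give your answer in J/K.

ΔS = -2190 J/K

Heat released by the substance: Q = −mL = −369 × 2210 = −815490 J.
At constant T, ΔS = Q_rev/T = −815490 / 373.1 = -2190 J/K.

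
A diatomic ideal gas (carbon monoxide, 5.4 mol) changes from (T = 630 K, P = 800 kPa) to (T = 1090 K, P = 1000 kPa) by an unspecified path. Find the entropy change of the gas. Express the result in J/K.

ΔS = nC_p ln(T₂/T₁) − nR ln(P₂/P₁), with C_p = 7R/2 = 29.1 J mol⁻¹ K⁻¹ for a diatomic ideal gas.
ΔS = 5.4 × [29.1 × ln(1090/630) − 8.314 × ln(1000/800)] = 76.1 J/K.

ΔS = 76.1 J/K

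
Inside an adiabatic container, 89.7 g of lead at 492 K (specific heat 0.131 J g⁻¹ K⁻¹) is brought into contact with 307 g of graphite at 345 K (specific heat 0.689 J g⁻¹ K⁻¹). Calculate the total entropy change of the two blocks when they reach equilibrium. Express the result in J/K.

ΔS_total = 0.781 J/K

Energy balance: T_f = (m₁c₁T₁ + m₂c₂T₂)/(m₁c₁ + m₂c₂) = 352.74 K.
ΔS₁ = m₁c₁ ln(T_f/T₁) = 11.7507 × ln(352.74/492) = -3.91 J/K.
ΔS₂ = m₂c₂ ln(T_f/T₂) = 211.523 × ln(352.74/345) = 4.691 J/K.
ΔS_total = -3.91 + 4.691 = 0.781 J/K.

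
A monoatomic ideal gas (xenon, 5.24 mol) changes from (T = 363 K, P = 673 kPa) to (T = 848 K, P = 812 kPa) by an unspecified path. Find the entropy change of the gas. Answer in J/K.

ΔS = 84.2 J/K

ΔS = nC_p ln(T₂/T₁) − nR ln(P₂/P₁), with C_p = 5R/2 = 20.79 J mol⁻¹ K⁻¹ for a monoatomic ideal gas.
ΔS = 5.24 × [20.79 × ln(848/363) − 8.314 × ln(812/673)] = 84.2 J/K.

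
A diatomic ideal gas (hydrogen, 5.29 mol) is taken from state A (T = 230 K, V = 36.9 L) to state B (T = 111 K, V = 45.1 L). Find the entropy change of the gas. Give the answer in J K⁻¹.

Entropy is a state function: ΔS = nC_V ln(T₂/T₁) + nR ln(V₂/V₁), with C_V = 5R/2 = 20.79 J mol⁻¹ K⁻¹ for a diatomic ideal gas.
ΔS = 5.29 × [20.79 × ln(111/230) + 8.314 × ln(45.1/36.9)] = -71.3 J/K.

ΔS = -71.3 J/K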